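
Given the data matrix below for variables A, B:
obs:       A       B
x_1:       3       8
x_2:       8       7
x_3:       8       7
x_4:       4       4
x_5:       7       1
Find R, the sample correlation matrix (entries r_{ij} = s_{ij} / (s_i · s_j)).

Step 1 — column means:
  mean(A) = (3 + 8 + 8 + 4 + 7) / 5 = 30/5 = 6
  mean(B) = (8 + 7 + 7 + 4 + 1) / 5 = 27/5 = 5.4

Step 2 — sample variances and covariances s[i,j] = (1/(n-1)) · Σ_k (x_{k,i} - mean_i) · (x_{k,j} - mean_j), with n-1 = 4:
  s[A,A] = ((-3)·(-3) + (2)·(2) + (2)·(2) + (-2)·(-2) + (1)·(1)) / 4 = 22/4 = 5.5
  s[A,B] = ((-3)·(2.6) + (2)·(1.6) + (2)·(1.6) + (-2)·(-1.4) + (1)·(-4.4)) / 4 = -3/4 = -0.75
  s[B,B] = ((2.6)·(2.6) + (1.6)·(1.6) + (1.6)·(1.6) + (-1.4)·(-1.4) + (-4.4)·(-4.4)) / 4 = 33.2/4 = 8.3
  Sample standard deviations s_i = √(s[i,i]):
  s(A) = √(5.5) = 2.3452
  s(B) = √(8.3) = 2.881

Step 3 — r_{ij} = s_{ij} / (s_i · s_j):
  r[A,A] = 1 (diagonal).
  r[A,B] = -0.75 / (2.3452 · 2.881) = -0.75 / 6.7565 = -0.111
  r[B,B] = 1 (diagonal).

R is symmetric with unit diagonal. Assembling:

R = [[1, -0.111],
 [-0.111, 1]]


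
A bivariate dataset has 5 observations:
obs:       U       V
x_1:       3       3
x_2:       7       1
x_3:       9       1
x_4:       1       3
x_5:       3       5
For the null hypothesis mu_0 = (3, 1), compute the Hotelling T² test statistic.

Step 1 — sample mean vector:
  mean(U) = (3 + 7 + 9 + 1 + 3) / 5 = 23/5 = 4.6
  mean(V) = (3 + 1 + 1 + 3 + 5) / 5 = 13/5 = 2.6
  x̄ = (4.6, 2.6),  deviation x̄ - mu_0 = (4.6, 2.6) - (3, 1) = (1.6, 1.6).

Step 2 — sample covariance matrix, S[i,j] = (1/(n-1)) · Σ_k (x_{k,i} - mean_i) · (x_{k,j} - mean_j), divisor n-1 = 4:
  S[U,U] = ((-1.6)·(-1.6) + (2.4)·(2.4) + (4.4)·(4.4) + (-3.6)·(-3.6) + (-1.6)·(-1.6)) / 4 = 43.2/4 = 10.8
  S[U,V] = ((-1.6)·(0.4) + (2.4)·(-1.6) + (4.4)·(-1.6) + (-3.6)·(0.4) + (-1.6)·(2.4)) / 4 = -16.8/4 = -4.2
  S[V,V] = ((0.4)·(0.4) + (-1.6)·(-1.6) + (-1.6)·(-1.6) + (0.4)·(0.4) + (2.4)·(2.4)) / 4 = 11.2/4 = 2.8
  S = [[10.8, -4.2],
 [-4.2, 2.8]].

Step 3 — invert S. det(S) = 10.8·2.8 - (-4.2)² = 12.6.
  S^{-1} = (1/det) · [[d, -b], [-b, a]] = [[0.2222, 0.3333],
 [0.3333, 0.8571]].

Step 4 — quadratic form (x̄ - mu_0)^T · S^{-1} · (x̄ - mu_0):
  S^{-1} · (x̄ - mu_0) = (0.8889, 1.9048),
  (x̄ - mu_0)^T · [...] = (1.6)·(0.8889) + (1.6)·(1.9048) = 4.4698.

Step 5 — scale by n: T² = 5 · 4.4698 = 22.3492.

T² ≈ 22.3492


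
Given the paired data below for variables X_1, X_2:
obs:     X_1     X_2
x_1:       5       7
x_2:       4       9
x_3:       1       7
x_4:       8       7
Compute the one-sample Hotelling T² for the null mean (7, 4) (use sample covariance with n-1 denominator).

Step 1 — sample mean vector:
  mean(X_1) = (5 + 4 + 1 + 8) / 4 = 18/4 = 4.5
  mean(X_2) = (7 + 9 + 7 + 7) / 4 = 30/4 = 7.5
  x̄ = (4.5, 7.5),  deviation x̄ - mu_0 = (4.5, 7.5) - (7, 4) = (-2.5, 3.5).

Step 2 — sample covariance matrix, S[i,j] = (1/(n-1)) · Σ_k (x_{k,i} - mean_i) · (x_{k,j} - mean_j), divisor n-1 = 3:
  S[X_1,X_1] = ((0.5)·(0.5) + (-0.5)·(-0.5) + (-3.5)·(-3.5) + (3.5)·(3.5)) / 3 = 25/3 = 8.3333
  S[X_1,X_2] = ((0.5)·(-0.5) + (-0.5)·(1.5) + (-3.5)·(-0.5) + (3.5)·(-0.5)) / 3 = -1/3 = -0.3333
  S[X_2,X_2] = ((-0.5)·(-0.5) + (1.5)·(1.5) + (-0.5)·(-0.5) + (-0.5)·(-0.5)) / 3 = 3/3 = 1
  S = [[8.3333, -0.3333],
 [-0.3333, 1]].

Step 3 — invert S. det(S) = 8.3333·1 - (-0.3333)² = 8.2222.
  S^{-1} = (1/det) · [[d, -b], [-b, a]] = [[0.1216, 0.0405],
 [0.0405, 1.0135]].

Step 4 — quadratic form (x̄ - mu_0)^T · S^{-1} · (x̄ - mu_0):
  S^{-1} · (x̄ - mu_0) = (-0.1622, 3.4459),
  (x̄ - mu_0)^T · [...] = (-2.5)·(-0.1622) + (3.5)·(3.4459) = 12.4662.

Step 5 — scale by n: T² = 4 · 12.4662 = 49.8649.

T² ≈ 49.8649


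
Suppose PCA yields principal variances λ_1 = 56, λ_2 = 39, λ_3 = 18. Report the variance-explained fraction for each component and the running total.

Step 1 — total variance = trace(Sigma) = Σ λ_i = 56 + 39 + 18 = 113.

Step 2 — fraction explained by component i = λ_i / Σ λ:
  PC1: 56/113 = 0.4956
  PC2: 39/113 = 0.3451
  PC3: 18/113 = 0.1593

Step 3 — cumulative fraction after k components = (λ_1 + ... + λ_k) / Σ λ:
  k = 1: 56/113 = 0.4956
  k = 2: (56 + 39)/113 = 95/113 = 0.8407
  k = 3: (56 + 39 + 18)/113 = 113/113 = 1

Summary (fraction, with percent):

explained: PC1 0.4956 (49.56%), PC2 0.3451 (34.51%), PC3 0.1593 (15.93%);  cumulative: 0.4956, 0.8407, 1


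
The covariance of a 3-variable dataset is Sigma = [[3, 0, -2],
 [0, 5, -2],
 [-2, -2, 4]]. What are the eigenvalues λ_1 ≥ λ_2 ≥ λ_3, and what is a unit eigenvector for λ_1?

Step 1 — characteristic polynomial p(λ) = det(λI - Sigma) = λ³ - tr·λ² + c_1·λ - det, where tr = trace, c_1 = sum of the principal 2×2 minors, det = det(Sigma):
  tr = 3 + 5 + 4 = 12,
  c_1 = (3·5 - (0)²) + (3·4 - (-2)²) + (5·4 - (-2)²) = 15 + 8 + 16 = 39,
  det = 3·(5·4 - (-2)²) - (0)·((0)·4 - (-2)·(-2)) + (-2)·((0)·(-2) - 5·(-2)) = 3·(16) - (0)·(-4) + (-2)·(10) = 28.
  So p(λ) = λ³ - 12λ² + 39λ - 28.
Step 2 — look for an integer root (rational root theorem: any rational root is an integer divisor of 28). Testing λ = 1:
  p(1) = 1 - 12 + 39 - 28 = 0  ✓
  Dividing out (λ - 1): p(λ) = (λ - 1)(λ² - 11λ + 28).
Step 3 — remaining eigenvalues from the quadratic λ² - 11λ + 28 = 0:
  Δ = 11² - 4·28 = 121 - 112 = 9,  λ = (11 ± √9)/2 = (11 ± 3)/2 = 7 or 4.
  Sorted: λ_1 = 7,  λ_2 = 4,  λ_3 = 1  (check: sum = 12 = tr ✓).

Step 4 — unit eigenvector for λ_1 = 7: v spans the null space of (Sigma - λ_1 I), whose rows are
  r_1 = (-4, 0, -2),  r_2 = (0, -2, -2),  r_3 = (-2, -2, -3).
  v is orthogonal to every row, so take v ∝ r_1 × r_2 = ((0)·(-2) - (-2)·(-2), (-2)·(0) - (-4)·(-2), (-4)·(-2) - (0)·(0)) = (-4, -8, 8).
  Rescale (divide by 4; multiply by -1 so the first nonzero entry is positive): u = (1, 2, -2).
  ||u|| = √((1)² + (2)² + (-2)²) = √(9) = 3,  v_1 = u/||u|| ≈ (0.3333, 0.6667, -0.6667) (||v_1|| = 1).

λ_1 = 7,  λ_2 = 4,  λ_3 = 1;  v_1 ≈ (0.3333, 0.6667, -0.6667)


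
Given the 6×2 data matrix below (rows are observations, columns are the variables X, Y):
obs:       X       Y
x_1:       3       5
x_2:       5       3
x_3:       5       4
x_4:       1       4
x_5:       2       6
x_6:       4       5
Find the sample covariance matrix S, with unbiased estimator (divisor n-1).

Step 1 — column means:
  mean(X) = (3 + 5 + 5 + 1 + 2 + 4) / 6 = 20/6 = 3.3333
  mean(Y) = (5 + 3 + 4 + 4 + 6 + 5) / 6 = 27/6 = 4.5

Step 2 — sample covariance S[i,j] = (1/(n-1)) · Σ_k (x_{k,i} - mean_i) · (x_{k,j} - mean_j), with n-1 = 5.
  S[X,X] = ((-0.3333)·(-0.3333) + (1.6667)·(1.6667) + (1.6667)·(1.6667) + (-2.3333)·(-2.3333) + (-1.3333)·(-1.3333) + (0.6667)·(0.6667)) / 5 = 13.3333/5 = 2.6667
  S[X,Y] = ((-0.3333)·(0.5) + (1.6667)·(-1.5) + (1.6667)·(-0.5) + (-2.3333)·(-0.5) + (-1.3333)·(1.5) + (0.6667)·(0.5)) / 5 = -4/5 = -0.8
  S[Y,Y] = ((0.5)·(0.5) + (-1.5)·(-1.5) + (-0.5)·(-0.5) + (-0.5)·(-0.5) + (1.5)·(1.5) + (0.5)·(0.5)) / 5 = 5.5/5 = 1.1

S is symmetric (S[j,i] = S[i,j]). Assembling:

S = [[2.6667, -0.8],
 [-0.8, 1.1]]


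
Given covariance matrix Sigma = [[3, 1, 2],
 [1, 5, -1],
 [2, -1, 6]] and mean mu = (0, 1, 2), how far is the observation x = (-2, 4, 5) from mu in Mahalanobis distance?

Step 1 — centre the observation: (x - mu) = (-2, 3, 3).

Step 2 — invert Sigma (cofactor / det for 3×3, or solve directly):
  Sigma^{-1} = [[0.5088, -0.1404, -0.193],
 [-0.1404, 0.2456, 0.0877],
 [-0.193, 0.0877, 0.2456]].

Step 3 — form the quadratic (x - mu)^T · Sigma^{-1} · (x - mu):
  Sigma^{-1} · (x - mu) = (-2.0175, 1.2807, 1.386).
  (x - mu)^T · [Sigma^{-1} · (x - mu)] = (-2)·(-2.0175) + (3)·(1.2807) + (3)·(1.386) = 12.0351.

Step 4 — take square root: d = √(12.0351) ≈ 3.4692.

d(x, mu) = √(12.0351) ≈ 3.4692


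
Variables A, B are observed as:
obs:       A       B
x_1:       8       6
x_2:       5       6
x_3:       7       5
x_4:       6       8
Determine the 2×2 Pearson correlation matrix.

Step 1 — column means:
  mean(A) = (8 + 5 + 7 + 6) / 4 = 26/4 = 6.5
  mean(B) = (6 + 6 + 5 + 8) / 4 = 25/4 = 6.25

Step 2 — sample variances and covariances s[i,j] = (1/(n-1)) · Σ_k (x_{k,i} - mean_i) · (x_{k,j} - mean_j), with n-1 = 3:
  s[A,A] = ((1.5)·(1.5) + (-1.5)·(-1.5) + (0.5)·(0.5) + (-0.5)·(-0.5)) / 3 = 5/3 = 1.6667
  s[A,B] = ((1.5)·(-0.25) + (-1.5)·(-0.25) + (0.5)·(-1.25) + (-0.5)·(1.75)) / 3 = -1.5/3 = -0.5
  s[B,B] = ((-0.25)·(-0.25) + (-0.25)·(-0.25) + (-1.25)·(-1.25) + (1.75)·(1.75)) / 3 = 4.75/3 = 1.5833
  Sample standard deviations s_i = √(s[i,i]):
  s(A) = √(1.6667) = 1.291
  s(B) = √(1.5833) = 1.2583

Step 3 — r_{ij} = s_{ij} / (s_i · s_j):
  r[A,A] = 1 (diagonal).
  r[A,B] = -0.5 / (1.291 · 1.2583) = -0.5 / 1.6245 = -0.3078
  r[B,B] = 1 (diagonal).

R is symmetric with unit diagonal. Assembling:

R = [[1, -0.3078],
 [-0.3078, 1]]


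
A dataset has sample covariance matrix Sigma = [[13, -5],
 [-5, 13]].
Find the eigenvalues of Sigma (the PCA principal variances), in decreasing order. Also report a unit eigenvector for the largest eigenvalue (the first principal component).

Step 1 — characteristic polynomial of 2×2 Sigma:
  det(Sigma - λI) = λ² - trace · λ + det = 0.
  trace = 13 + 13 = 26, det = 13·13 - (-5)² = 144.
Step 2 — discriminant:
  Δ = trace² - 4·det = 676 - 576 = 100.
Step 3 — eigenvalues:
  λ = (trace ± √Δ)/2 = (26 ± 10)/2,
  λ_1 = 18,  λ_2 = 8.

Step 4 — unit eigenvector for λ_1: solve (Sigma - λ_1 I)v = 0. First row:
  (13 - 18)·v_x + (-5)·v_y = 0, i.e. (-5)·v_x + (-5)·v_y = 0,
  so v ∝ (b, λ_1 - a) = (-5, 5); multiply by -1 so the first entry is positive: u = (5, -5).
  ||u|| = √((5)² + (-5)²) = √(50) ≈ 7.0711,
  v_1 = u/||u|| ≈ (0.7071, -0.7071) (||v_1|| = 1).

λ_1 = 18,  λ_2 = 8;  v_1 ≈ (0.7071, -0.7071)


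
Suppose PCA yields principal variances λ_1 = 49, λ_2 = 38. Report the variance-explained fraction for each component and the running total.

Step 1 — total variance = trace(Sigma) = Σ λ_i = 49 + 38 = 87.

Step 2 — fraction explained by component i = λ_i / Σ λ:
  PC1: 49/87 = 0.5632
  PC2: 38/87 = 0.4368

Step 3 — cumulative fraction after k components = (λ_1 + ... + λ_k) / Σ λ:
  k = 1: 49/87 = 0.5632
  k = 2: (49 + 38)/87 = 87/87 = 1

Summary (fraction, with percent):

explained: PC1 0.5632 (56.32%), PC2 0.4368 (43.68%);  cumulative: 0.5632, 1


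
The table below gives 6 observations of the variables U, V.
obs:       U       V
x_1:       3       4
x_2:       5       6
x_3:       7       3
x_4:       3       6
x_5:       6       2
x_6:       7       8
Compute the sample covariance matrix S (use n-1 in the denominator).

Step 1 — column means:
  mean(U) = (3 + 5 + 7 + 3 + 6 + 7) / 6 = 31/6 = 5.1667
  mean(V) = (4 + 6 + 3 + 6 + 2 + 8) / 6 = 29/6 = 4.8333

Step 2 — sample covariance S[i,j] = (1/(n-1)) · Σ_k (x_{k,i} - mean_i) · (x_{k,j} - mean_j), with n-1 = 5.
  S[U,U] = ((-2.1667)·(-2.1667) + (-0.1667)·(-0.1667) + (1.8333)·(1.8333) + (-2.1667)·(-2.1667) + (0.8333)·(0.8333) + (1.8333)·(1.8333)) / 5 = 16.8333/5 = 3.3667
  S[U,V] = ((-2.1667)·(-0.8333) + (-0.1667)·(1.1667) + (1.8333)·(-1.8333) + (-2.1667)·(1.1667) + (0.8333)·(-2.8333) + (1.8333)·(3.1667)) / 5 = -0.8333/5 = -0.1667
  S[V,V] = ((-0.8333)·(-0.8333) + (1.1667)·(1.1667) + (-1.8333)·(-1.8333) + (1.1667)·(1.1667) + (-2.8333)·(-2.8333) + (3.1667)·(3.1667)) / 5 = 24.8333/5 = 4.9667

S is symmetric (S[j,i] = S[i,j]). Assembling:

S = [[3.3667, -0.1667],
 [-0.1667, 4.9667]]


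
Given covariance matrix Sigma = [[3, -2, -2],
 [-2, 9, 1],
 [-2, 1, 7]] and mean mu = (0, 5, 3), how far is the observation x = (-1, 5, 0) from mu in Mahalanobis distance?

Step 1 — centre the observation: (x - mu) = (-1, 0, -3).

Step 2 — invert Sigma (cofactor / det for 3×3, or solve directly):
  Sigma^{-1} = [[0.4769, 0.0923, 0.1231],
 [0.0923, 0.1308, 0.0077],
 [0.1231, 0.0077, 0.1769]].

Step 3 — form the quadratic (x - mu)^T · Sigma^{-1} · (x - mu):
  Sigma^{-1} · (x - mu) = (-0.8462, -0.1154, -0.6538).
  (x - mu)^T · [Sigma^{-1} · (x - mu)] = (-1)·(-0.8462) + (0)·(-0.1154) + (-3)·(-0.6538) = 2.8077.

Step 4 — take square root: d = √(2.8077) ≈ 1.6756.

d(x, mu) = √(2.8077) ≈ 1.6756


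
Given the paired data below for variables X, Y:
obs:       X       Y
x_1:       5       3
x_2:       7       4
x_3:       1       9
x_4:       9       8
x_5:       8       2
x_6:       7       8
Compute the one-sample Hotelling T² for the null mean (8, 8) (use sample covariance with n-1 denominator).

Step 1 — sample mean vector:
  mean(X) = (5 + 7 + 1 + 9 + 8 + 7) / 6 = 37/6 = 6.1667
  mean(Y) = (3 + 4 + 9 + 8 + 2 + 8) / 6 = 34/6 = 5.6667
  x̄ = (6.1667, 5.6667),  deviation x̄ - mu_0 = (6.1667, 5.6667) - (8, 8) = (-1.8333, -2.3333).

Step 2 — sample covariance matrix, S[i,j] = (1/(n-1)) · Σ_k (x_{k,i} - mean_i) · (x_{k,j} - mean_j), divisor n-1 = 5:
  S[X,X] = ((-1.1667)·(-1.1667) + (0.8333)·(0.8333) + (-5.1667)·(-5.1667) + (2.8333)·(2.8333) + (1.8333)·(1.8333) + (0.8333)·(0.8333)) / 5 = 40.8333/5 = 8.1667
  S[X,Y] = ((-1.1667)·(-2.6667) + (0.8333)·(-1.6667) + (-5.1667)·(3.3333) + (2.8333)·(2.3333) + (1.8333)·(-3.6667) + (0.8333)·(2.3333)) / 5 = -13.6667/5 = -2.7333
  S[Y,Y] = ((-2.6667)·(-2.6667) + (-1.6667)·(-1.6667) + (3.3333)·(3.3333) + (2.3333)·(2.3333) + (-3.6667)·(-3.6667) + (2.3333)·(2.3333)) / 5 = 45.3333/5 = 9.0667
  S = [[8.1667, -2.7333],
 [-2.7333, 9.0667]].

Step 3 — invert S. det(S) = 8.1667·9.0667 - (-2.7333)² = 66.5733.
  S^{-1} = (1/det) · [[d, -b], [-b, a]] = [[0.1362, 0.0411],
 [0.0411, 0.1227]].

Step 4 — quadratic form (x̄ - mu_0)^T · S^{-1} · (x̄ - mu_0):
  S^{-1} · (x̄ - mu_0) = (-0.3455, -0.3615),
  (x̄ - mu_0)^T · [...] = (-1.8333)·(-0.3455) + (-2.3333)·(-0.3615) = 1.4769.

Step 5 — scale by n: T² = 6 · 1.4769 = 8.8614.

T² ≈ 8.8614


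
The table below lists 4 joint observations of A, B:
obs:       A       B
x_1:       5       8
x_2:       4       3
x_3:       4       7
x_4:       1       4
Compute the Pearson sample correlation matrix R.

Step 1 — column means:
  mean(A) = (5 + 4 + 4 + 1) / 4 = 14/4 = 3.5
  mean(B) = (8 + 3 + 7 + 4) / 4 = 22/4 = 5.5

Step 2 — sample variances and covariances s[i,j] = (1/(n-1)) · Σ_k (x_{k,i} - mean_i) · (x_{k,j} - mean_j), with n-1 = 3:
  s[A,A] = ((1.5)·(1.5) + (0.5)·(0.5) + (0.5)·(0.5) + (-2.5)·(-2.5)) / 3 = 9/3 = 3
  s[A,B] = ((1.5)·(2.5) + (0.5)·(-2.5) + (0.5)·(1.5) + (-2.5)·(-1.5)) / 3 = 7/3 = 2.3333
  s[B,B] = ((2.5)·(2.5) + (-2.5)·(-2.5) + (1.5)·(1.5) + (-1.5)·(-1.5)) / 3 = 17/3 = 5.6667
  Sample standard deviations s_i = √(s[i,i]):
  s(A) = √(3) = 1.7321
  s(B) = √(5.6667) = 2.3805

Step 3 — r_{ij} = s_{ij} / (s_i · s_j):
  r[A,A] = 1 (diagonal).
  r[A,B] = 2.3333 / (1.7321 · 2.3805) = 2.3333 / 4.1231 = 0.5659
  r[B,B] = 1 (diagonal).

R is symmetric with unit diagonal. Assembling:

R = [[1, 0.5659],
 [0.5659, 1]]


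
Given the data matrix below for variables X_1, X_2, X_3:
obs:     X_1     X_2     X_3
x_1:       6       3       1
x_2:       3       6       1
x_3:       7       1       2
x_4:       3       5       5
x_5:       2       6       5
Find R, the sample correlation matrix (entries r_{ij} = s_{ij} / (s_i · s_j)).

Step 1 — column means:
  mean(X_1) = (6 + 3 + 7 + 3 + 2) / 5 = 21/5 = 4.2
  mean(X_2) = (3 + 6 + 1 + 5 + 6) / 5 = 21/5 = 4.2
  mean(X_3) = (1 + 1 + 2 + 5 + 5) / 5 = 14/5 = 2.8

Step 2 — sample variances and covariances s[i,j] = (1/(n-1)) · Σ_k (x_{k,i} - mean_i) · (x_{k,j} - mean_j), with n-1 = 4:
  s[X_1,X_1] = ((1.8)·(1.8) + (-1.2)·(-1.2) + (2.8)·(2.8) + (-1.2)·(-1.2) + (-2.2)·(-2.2)) / 4 = 18.8/4 = 4.7
  s[X_1,X_2] = ((1.8)·(-1.2) + (-1.2)·(1.8) + (2.8)·(-3.2) + (-1.2)·(0.8) + (-2.2)·(1.8)) / 4 = -18.2/4 = -4.55
  s[X_1,X_3] = ((1.8)·(-1.8) + (-1.2)·(-1.8) + (2.8)·(-0.8) + (-1.2)·(2.2) + (-2.2)·(2.2)) / 4 = -10.8/4 = -2.7
  s[X_2,X_2] = ((-1.2)·(-1.2) + (1.8)·(1.8) + (-3.2)·(-3.2) + (0.8)·(0.8) + (1.8)·(1.8)) / 4 = 18.8/4 = 4.7
  s[X_2,X_3] = ((-1.2)·(-1.8) + (1.8)·(-1.8) + (-3.2)·(-0.8) + (0.8)·(2.2) + (1.8)·(2.2)) / 4 = 7.2/4 = 1.8
  s[X_3,X_3] = ((-1.8)·(-1.8) + (-1.8)·(-1.8) + (-0.8)·(-0.8) + (2.2)·(2.2) + (2.2)·(2.2)) / 4 = 16.8/4 = 4.2
  Sample standard deviations s_i = √(s[i,i]):
  s(X_1) = √(4.7) = 2.1679
  s(X_2) = √(4.7) = 2.1679
  s(X_3) = √(4.2) = 2.0494

Step 3 — r_{ij} = s_{ij} / (s_i · s_j):
  r[X_1,X_1] = 1 (diagonal).
  r[X_1,X_2] = -4.55 / (2.1679 · 2.1679) = -4.55 / 4.7 = -0.9681
  r[X_1,X_3] = -2.7 / (2.1679 · 2.0494) = -2.7 / 4.443 = -0.6077
  r[X_2,X_2] = 1 (diagonal).
  r[X_2,X_3] = 1.8 / (2.1679 · 2.0494) = 1.8 / 4.443 = 0.4051
  r[X_3,X_3] = 1 (diagonal).

R is symmetric with unit diagonal. Assembling:

R = [[1, -0.9681, -0.6077],
 [-0.9681, 1, 0.4051],
 [-0.6077, 0.4051, 1]]


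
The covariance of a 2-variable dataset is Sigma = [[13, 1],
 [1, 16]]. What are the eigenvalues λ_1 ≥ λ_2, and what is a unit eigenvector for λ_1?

Step 1 — characteristic polynomial of 2×2 Sigma:
  det(Sigma - λI) = λ² - trace · λ + det = 0.
  trace = 13 + 16 = 29, det = 13·16 - (1)² = 207.
Step 2 — discriminant:
  Δ = trace² - 4·det = 841 - 828 = 13.
Step 3 — eigenvalues:
  λ = (trace ± √Δ)/2 = (29 ± 3.6056)/2,
  λ_1 = 16.3028,  λ_2 = 12.6972.

Step 4 — unit eigenvector for λ_1: solve (Sigma - λ_1 I)v = 0. First row:
  (13 - 16.3028)·v_x + (1)·v_y = 0, i.e. (-3.3028)·v_x + (1)·v_y = 0,
  so v ∝ (b, λ_1 - a) = (1, 3.3028) = u.
  ||u|| = √((1)² + (3.3028)²) = √(11.9083) ≈ 3.4508,
  v_1 = u/||u|| ≈ (0.2898, 0.9571) (||v_1|| = 1).

λ_1 = 16.3028,  λ_2 = 12.6972;  v_1 ≈ (0.2898, 0.9571)


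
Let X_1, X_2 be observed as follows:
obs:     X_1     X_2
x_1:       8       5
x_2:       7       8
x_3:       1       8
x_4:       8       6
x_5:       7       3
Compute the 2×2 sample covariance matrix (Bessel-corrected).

Step 1 — column means:
  mean(X_1) = (8 + 7 + 1 + 8 + 7) / 5 = 31/5 = 6.2
  mean(X_2) = (5 + 8 + 8 + 6 + 3) / 5 = 30/5 = 6

Step 2 — sample covariance S[i,j] = (1/(n-1)) · Σ_k (x_{k,i} - mean_i) · (x_{k,j} - mean_j), with n-1 = 4.
  S[X_1,X_1] = ((1.8)·(1.8) + (0.8)·(0.8) + (-5.2)·(-5.2) + (1.8)·(1.8) + (0.8)·(0.8)) / 4 = 34.8/4 = 8.7
  S[X_1,X_2] = ((1.8)·(-1) + (0.8)·(2) + (-5.2)·(2) + (1.8)·(0) + (0.8)·(-3)) / 4 = -13/4 = -3.25
  S[X_2,X_2] = ((-1)·(-1) + (2)·(2) + (2)·(2) + (0)·(0) + (-3)·(-3)) / 4 = 18/4 = 4.5

S is symmetric (S[j,i] = S[i,j]). Assembling:

S = [[8.7, -3.25],
 [-3.25, 4.5]]


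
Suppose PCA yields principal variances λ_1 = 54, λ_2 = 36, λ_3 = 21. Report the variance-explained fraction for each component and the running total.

Step 1 — total variance = trace(Sigma) = Σ λ_i = 54 + 36 + 21 = 111.

Step 2 — fraction explained by component i = λ_i / Σ λ:
  PC1: 54/111 = 0.4865
  PC2: 36/111 = 0.3243
  PC3: 21/111 = 0.1892

Step 3 — cumulative fraction after k components = (λ_1 + ... + λ_k) / Σ λ:
  k = 1: 54/111 = 0.4865
  k = 2: (54 + 36)/111 = 90/111 = 0.8108
  k = 3: (54 + 36 + 21)/111 = 111/111 = 1

Summary (fraction, with percent):

explained: PC1 0.4865 (48.65%), PC2 0.3243 (32.43%), PC3 0.1892 (18.92%);  cumulative: 0.4865, 0.8108, 1


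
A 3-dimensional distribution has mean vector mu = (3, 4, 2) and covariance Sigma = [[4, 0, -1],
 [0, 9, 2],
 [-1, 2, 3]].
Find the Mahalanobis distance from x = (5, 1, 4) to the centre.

Step 1 — centre the observation: (x - mu) = (2, -3, 2).

Step 2 — invert Sigma (cofactor / det for 3×3, or solve directly):
  Sigma^{-1} = [[0.2771, -0.0241, 0.1084],
 [-0.0241, 0.1325, -0.0964],
 [0.1084, -0.0964, 0.4337]].

Step 3 — form the quadratic (x - mu)^T · Sigma^{-1} · (x - mu):
  Sigma^{-1} · (x - mu) = (0.8434, -0.6386, 1.3735).
  (x - mu)^T · [Sigma^{-1} · (x - mu)] = (2)·(0.8434) + (-3)·(-0.6386) + (2)·(1.3735) = 6.3494.

Step 4 — take square root: d = √(6.3494) ≈ 2.5198.

d(x, mu) = √(6.3494) ≈ 2.5198


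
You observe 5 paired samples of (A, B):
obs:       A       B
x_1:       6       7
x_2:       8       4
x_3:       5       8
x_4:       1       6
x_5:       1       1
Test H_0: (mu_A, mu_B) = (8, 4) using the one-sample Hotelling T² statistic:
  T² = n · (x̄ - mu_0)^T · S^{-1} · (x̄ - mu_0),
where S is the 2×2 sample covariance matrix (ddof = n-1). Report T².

Step 1 — sample mean vector:
  mean(A) = (6 + 8 + 5 + 1 + 1) / 5 = 21/5 = 4.2
  mean(B) = (7 + 4 + 8 + 6 + 1) / 5 = 26/5 = 5.2
  x̄ = (4.2, 5.2),  deviation x̄ - mu_0 = (4.2, 5.2) - (8, 4) = (-3.8, 1.2).

Step 2 — sample covariance matrix, S[i,j] = (1/(n-1)) · Σ_k (x_{k,i} - mean_i) · (x_{k,j} - mean_j), divisor n-1 = 4:
  S[A,A] = ((1.8)·(1.8) + (3.8)·(3.8) + (0.8)·(0.8) + (-3.2)·(-3.2) + (-3.2)·(-3.2)) / 4 = 38.8/4 = 9.7
  S[A,B] = ((1.8)·(1.8) + (3.8)·(-1.2) + (0.8)·(2.8) + (-3.2)·(0.8) + (-3.2)·(-4.2)) / 4 = 11.8/4 = 2.95
  S[B,B] = ((1.8)·(1.8) + (-1.2)·(-1.2) + (2.8)·(2.8) + (0.8)·(0.8) + (-4.2)·(-4.2)) / 4 = 30.8/4 = 7.7
  S = [[9.7, 2.95],
 [2.95, 7.7]].

Step 3 — invert S. det(S) = 9.7·7.7 - (2.95)² = 65.9875.
  S^{-1} = (1/det) · [[d, -b], [-b, a]] = [[0.1167, -0.0447],
 [-0.0447, 0.147]].

Step 4 — quadratic form (x̄ - mu_0)^T · S^{-1} · (x̄ - mu_0):
  S^{-1} · (x̄ - mu_0) = (-0.4971, 0.3463),
  (x̄ - mu_0)^T · [...] = (-3.8)·(-0.4971) + (1.2)·(0.3463) = 2.3044.

Step 5 — scale by n: T² = 5 · 2.3044 = 11.5219.

T² ≈ 11.5219


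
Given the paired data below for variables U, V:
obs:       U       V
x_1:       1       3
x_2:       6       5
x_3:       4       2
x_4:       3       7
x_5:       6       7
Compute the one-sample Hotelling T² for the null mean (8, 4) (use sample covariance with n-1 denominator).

Step 1 — sample mean vector:
  mean(U) = (1 + 6 + 4 + 3 + 6) / 5 = 20/5 = 4
  mean(V) = (3 + 5 + 2 + 7 + 7) / 5 = 24/5 = 4.8
  x̄ = (4, 4.8),  deviation x̄ - mu_0 = (4, 4.8) - (8, 4) = (-4, 0.8).

Step 2 — sample covariance matrix, S[i,j] = (1/(n-1)) · Σ_k (x_{k,i} - mean_i) · (x_{k,j} - mean_j), divisor n-1 = 4:
  S[U,U] = ((-3)·(-3) + (2)·(2) + (0)·(0) + (-1)·(-1) + (2)·(2)) / 4 = 18/4 = 4.5
  S[U,V] = ((-3)·(-1.8) + (2)·(0.2) + (0)·(-2.8) + (-1)·(2.2) + (2)·(2.2)) / 4 = 8/4 = 2
  S[V,V] = ((-1.8)·(-1.8) + (0.2)·(0.2) + (-2.8)·(-2.8) + (2.2)·(2.2) + (2.2)·(2.2)) / 4 = 20.8/4 = 5.2
  S = [[4.5, 2],
 [2, 5.2]].

Step 3 — invert S. det(S) = 4.5·5.2 - (2)² = 19.4.
  S^{-1} = (1/det) · [[d, -b], [-b, a]] = [[0.268, -0.1031],
 [-0.1031, 0.232]].

Step 4 — quadratic form (x̄ - mu_0)^T · S^{-1} · (x̄ - mu_0):
  S^{-1} · (x̄ - mu_0) = (-1.1546, 0.5979),
  (x̄ - mu_0)^T · [...] = (-4)·(-1.1546) + (0.8)·(0.5979) = 5.0969.

Step 5 — scale by n: T² = 5 · 5.0969 = 25.4845.

T² ≈ 25.4845


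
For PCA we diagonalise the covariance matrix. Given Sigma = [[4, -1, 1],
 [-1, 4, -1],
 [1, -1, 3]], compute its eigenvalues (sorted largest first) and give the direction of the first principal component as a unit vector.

Step 1 — characteristic polynomial p(λ) = det(λI - Sigma) = λ³ - tr·λ² + c_1·λ - det, where tr = trace, c_1 = sum of the principal 2×2 minors, det = det(Sigma):
  tr = 4 + 4 + 3 = 11,
  c_1 = (4·4 - (-1)²) + (4·3 - (1)²) + (4·3 - (-1)²) = 15 + 11 + 11 = 37,
  det = 4·(4·3 - (-1)²) - (-1)·((-1)·3 - (-1)·(1)) + (1)·((-1)·(-1) - 4·(1)) = 4·(11) - (-1)·(-2) + (1)·(-3) = 39.
  So p(λ) = λ³ - 11λ² + 37λ - 39.
Step 2 — look for an integer root (rational root theorem: any rational root is an integer divisor of 39). Testing λ = 3:
  p(3) = 27 - 99 + 111 - 39 = 0  ✓
  Dividing out (λ - 3): p(λ) = (λ - 3)(λ² - 8λ + 13).
Step 3 — remaining eigenvalues from the quadratic λ² - 8λ + 13 = 0:
  Δ = 8² - 4·13 = 64 - 52 = 12,  λ = (8 ± √12)/2 = (8 ± 3.4641)/2 ≈ 5.7321 or 2.2679.
  Sorted: λ_1 = 5.7321,  λ_2 = 3,  λ_3 = 2.2679  (check: sum = 11 = tr ✓).

Step 4 — unit eigenvector for λ_1 ≈ 5.7321: v spans the null space of (Sigma - λ_1 I), whose rows are
  r_1 = (-1.7321, -1, 1),  r_2 = (-1, -1.7321, -1),  r_3 = (1, -1, -2.7321).
  v is orthogonal to every row, so take v ∝ r_1 × r_2 = ((-1)·(-1) - (1)·(-1.7321), (1)·(-1) - (-1.7321)·(-1), (-1.7321)·(-1.7321) - (-1)·(-1)) ≈ (2.7321, -2.7321, 2).
  Let u = (2.7321, -2.7321, 2).
  ||u|| = √((2.7321)² + (-2.7321)² + (2)²) = √(18.9282) ≈ 4.3507,  v_1 = u/||u|| ≈ (0.628, -0.628, 0.4597) (||v_1|| = 1).

λ_1 = 5.7321,  λ_2 = 3,  λ_3 = 2.2679;  v_1 ≈ (0.628, -0.628, 0.4597)


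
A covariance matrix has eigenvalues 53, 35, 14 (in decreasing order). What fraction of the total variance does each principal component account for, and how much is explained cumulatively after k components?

Step 1 — total variance = trace(Sigma) = Σ λ_i = 53 + 35 + 14 = 102.

Step 2 — fraction explained by component i = λ_i / Σ λ:
  PC1: 53/102 = 0.5196
  PC2: 35/102 = 0.3431
  PC3: 14/102 = 0.1373

Step 3 — cumulative fraction after k components = (λ_1 + ... + λ_k) / Σ λ:
  k = 1: 53/102 = 0.5196
  k = 2: (53 + 35)/102 = 88/102 = 0.8627
  k = 3: (53 + 35 + 14)/102 = 102/102 = 1

Summary (fraction, with percent):

explained: PC1 0.5196 (51.96%), PC2 0.3431 (34.31%), PC3 0.1373 (13.73%);  cumulative: 0.5196, 0.8627, 1


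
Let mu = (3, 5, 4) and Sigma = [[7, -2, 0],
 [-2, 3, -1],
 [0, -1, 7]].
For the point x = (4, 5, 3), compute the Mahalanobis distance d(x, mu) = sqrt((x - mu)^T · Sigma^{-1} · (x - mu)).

Step 1 — centre the observation: (x - mu) = (1, 0, -1).

Step 2 — invert Sigma (cofactor / det for 3×3, or solve directly):
  Sigma^{-1} = [[0.1786, 0.125, 0.0179],
 [0.125, 0.4375, 0.0625],
 [0.0179, 0.0625, 0.1518]].

Step 3 — form the quadratic (x - mu)^T · Sigma^{-1} · (x - mu):
  Sigma^{-1} · (x - mu) = (0.1607, 0.0625, -0.1339).
  (x - mu)^T · [Sigma^{-1} · (x - mu)] = (1)·(0.1607) + (0)·(0.0625) + (-1)·(-0.1339) = 0.2946.

Step 4 — take square root: d = √(0.2946) ≈ 0.5428.

d(x, mu) = √(0.2946) ≈ 0.5428


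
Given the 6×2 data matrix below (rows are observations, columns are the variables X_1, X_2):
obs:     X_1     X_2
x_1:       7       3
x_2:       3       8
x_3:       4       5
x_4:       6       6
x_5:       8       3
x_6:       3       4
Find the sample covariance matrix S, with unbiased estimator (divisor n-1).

Step 1 — column means:
  mean(X_1) = (7 + 3 + 4 + 6 + 8 + 3) / 6 = 31/6 = 5.1667
  mean(X_2) = (3 + 8 + 5 + 6 + 3 + 4) / 6 = 29/6 = 4.8333

Step 2 — sample covariance S[i,j] = (1/(n-1)) · Σ_k (x_{k,i} - mean_i) · (x_{k,j} - mean_j), with n-1 = 5.
  S[X_1,X_1] = ((1.8333)·(1.8333) + (-2.1667)·(-2.1667) + (-1.1667)·(-1.1667) + (0.8333)·(0.8333) + (2.8333)·(2.8333) + (-2.1667)·(-2.1667)) / 5 = 22.8333/5 = 4.5667
  S[X_1,X_2] = ((1.8333)·(-1.8333) + (-2.1667)·(3.1667) + (-1.1667)·(0.1667) + (0.8333)·(1.1667) + (2.8333)·(-1.8333) + (-2.1667)·(-0.8333)) / 5 = -12.8333/5 = -2.5667
  S[X_2,X_2] = ((-1.8333)·(-1.8333) + (3.1667)·(3.1667) + (0.1667)·(0.1667) + (1.1667)·(1.1667) + (-1.8333)·(-1.8333) + (-0.8333)·(-0.8333)) / 5 = 18.8333/5 = 3.7667

S is symmetric (S[j,i] = S[i,j]). Assembling:

S = [[4.5667, -2.5667],
 [-2.5667, 3.7667]]


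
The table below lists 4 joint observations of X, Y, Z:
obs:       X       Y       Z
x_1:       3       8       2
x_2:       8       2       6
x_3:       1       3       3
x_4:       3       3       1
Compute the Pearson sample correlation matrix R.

Step 1 — column means:
  mean(X) = (3 + 8 + 1 + 3) / 4 = 15/4 = 3.75
  mean(Y) = (8 + 2 + 3 + 3) / 4 = 16/4 = 4
  mean(Z) = (2 + 6 + 3 + 1) / 4 = 12/4 = 3

Step 2 — sample variances and covariances s[i,j] = (1/(n-1)) · Σ_k (x_{k,i} - mean_i) · (x_{k,j} - mean_j), with n-1 = 3:
  s[X,X] = ((-0.75)·(-0.75) + (4.25)·(4.25) + (-2.75)·(-2.75) + (-0.75)·(-0.75)) / 3 = 26.75/3 = 8.9167
  s[X,Y] = ((-0.75)·(4) + (4.25)·(-2) + (-2.75)·(-1) + (-0.75)·(-1)) / 3 = -8/3 = -2.6667
  s[X,Z] = ((-0.75)·(-1) + (4.25)·(3) + (-2.75)·(0) + (-0.75)·(-2)) / 3 = 15/3 = 5
  s[Y,Y] = ((4)·(4) + (-2)·(-2) + (-1)·(-1) + (-1)·(-1)) / 3 = 22/3 = 7.3333
  s[Y,Z] = ((4)·(-1) + (-2)·(3) + (-1)·(0) + (-1)·(-2)) / 3 = -8/3 = -2.6667
  s[Z,Z] = ((-1)·(-1) + (3)·(3) + (0)·(0) + (-2)·(-2)) / 3 = 14/3 = 4.6667
  Sample standard deviations s_i = √(s[i,i]):
  s(X) = √(8.9167) = 2.9861
  s(Y) = √(7.3333) = 2.708
  s(Z) = √(4.6667) = 2.1602

Step 3 — r_{ij} = s_{ij} / (s_i · s_j):
  r[X,X] = 1 (diagonal).
  r[X,Y] = -2.6667 / (2.9861 · 2.708) = -2.6667 / 8.0863 = -0.3298
  r[X,Z] = 5 / (2.9861 · 2.1602) = 5 / 6.4507 = 0.7751
  r[Y,Y] = 1 (diagonal).
  r[Y,Z] = -2.6667 / (2.708 · 2.1602) = -2.6667 / 5.85 = -0.4558
  r[Z,Z] = 1 (diagonal).

R is symmetric with unit diagonal. Assembling:

R = [[1, -0.3298, 0.7751],
 [-0.3298, 1, -0.4558],
 [0.7751, -0.4558, 1]]


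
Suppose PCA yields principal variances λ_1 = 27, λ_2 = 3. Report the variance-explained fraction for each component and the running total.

Step 1 — total variance = trace(Sigma) = Σ λ_i = 27 + 3 = 30.

Step 2 — fraction explained by component i = λ_i / Σ λ:
  PC1: 27/30 = 0.9
  PC2: 3/30 = 0.1

Step 3 — cumulative fraction after k components = (λ_1 + ... + λ_k) / Σ λ:
  k = 1: 27/30 = 0.9
  k = 2: (27 + 3)/30 = 30/30 = 1

Summary (fraction, with percent):

explained: PC1 0.9 (90%), PC2 0.1 (10%);  cumulative: 0.9, 1


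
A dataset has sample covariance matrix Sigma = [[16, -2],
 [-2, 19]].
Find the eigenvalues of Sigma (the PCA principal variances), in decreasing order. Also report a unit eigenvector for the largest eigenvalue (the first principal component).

Step 1 — characteristic polynomial of 2×2 Sigma:
  det(Sigma - λI) = λ² - trace · λ + det = 0.
  trace = 16 + 19 = 35, det = 16·19 - (-2)² = 300.
Step 2 — discriminant:
  Δ = trace² - 4·det = 1225 - 1200 = 25.
Step 3 — eigenvalues:
  λ = (trace ± √Δ)/2 = (35 ± 5)/2,
  λ_1 = 20,  λ_2 = 15.

Step 4 — unit eigenvector for λ_1: solve (Sigma - λ_1 I)v = 0. First row:
  (16 - 20)·v_x + (-2)·v_y = 0, i.e. (-4)·v_x + (-2)·v_y = 0,
  so v ∝ (b, λ_1 - a) = (-2, 4); multiply by -1 so the first entry is positive: u = (2, -4).
  ||u|| = √((2)² + (-4)²) = √(20) ≈ 4.4721,
  v_1 = u/||u|| ≈ (0.4472, -0.8944) (||v_1|| = 1).

λ_1 = 20,  λ_2 = 15;  v_1 ≈ (0.4472, -0.8944)


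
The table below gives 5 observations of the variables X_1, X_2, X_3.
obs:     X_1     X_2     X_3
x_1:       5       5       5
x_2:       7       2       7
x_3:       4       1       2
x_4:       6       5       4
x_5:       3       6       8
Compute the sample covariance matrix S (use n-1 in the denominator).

Step 1 — column means:
  mean(X_1) = (5 + 7 + 4 + 6 + 3) / 5 = 25/5 = 5
  mean(X_2) = (5 + 2 + 1 + 5 + 6) / 5 = 19/5 = 3.8
  mean(X_3) = (5 + 7 + 2 + 4 + 8) / 5 = 26/5 = 5.2

Step 2 — sample covariance S[i,j] = (1/(n-1)) · Σ_k (x_{k,i} - mean_i) · (x_{k,j} - mean_j), with n-1 = 4.
  S[X_1,X_1] = ((0)·(0) + (2)·(2) + (-1)·(-1) + (1)·(1) + (-2)·(-2)) / 4 = 10/4 = 2.5
  S[X_1,X_2] = ((0)·(1.2) + (2)·(-1.8) + (-1)·(-2.8) + (1)·(1.2) + (-2)·(2.2)) / 4 = -4/4 = -1
  S[X_1,X_3] = ((0)·(-0.2) + (2)·(1.8) + (-1)·(-3.2) + (1)·(-1.2) + (-2)·(2.8)) / 4 = 0/4 = 0
  S[X_2,X_2] = ((1.2)·(1.2) + (-1.8)·(-1.8) + (-2.8)·(-2.8) + (1.2)·(1.2) + (2.2)·(2.2)) / 4 = 18.8/4 = 4.7
  S[X_2,X_3] = ((1.2)·(-0.2) + (-1.8)·(1.8) + (-2.8)·(-3.2) + (1.2)·(-1.2) + (2.2)·(2.8)) / 4 = 10.2/4 = 2.55
  S[X_3,X_3] = ((-0.2)·(-0.2) + (1.8)·(1.8) + (-3.2)·(-3.2) + (-1.2)·(-1.2) + (2.8)·(2.8)) / 4 = 22.8/4 = 5.7

S is symmetric (S[j,i] = S[i,j]). Assembling:

S = [[2.5, -1, 0],
 [-1, 4.7, 2.55],
 [0, 2.55, 5.7]]


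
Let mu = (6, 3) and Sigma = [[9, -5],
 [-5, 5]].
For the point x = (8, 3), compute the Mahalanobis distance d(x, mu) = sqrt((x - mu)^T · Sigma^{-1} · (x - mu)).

Step 1 — centre the observation: (x - mu) = (2, 0).

Step 2 — invert Sigma. det(Sigma) = 9·5 - (-5)² = 20.
  Sigma^{-1} = (1/det) · [[d, -b], [-b, a]] = [[0.25, 0.25],
 [0.25, 0.45]].

Step 3 — form the quadratic (x - mu)^T · Sigma^{-1} · (x - mu):
  Sigma^{-1} · (x - mu) = (0.5, 0.5).
  (x - mu)^T · [Sigma^{-1} · (x - mu)] = (2)·(0.5) + (0)·(0.5) = 1.

Step 4 — take square root: d = √(1) ≈ 1.

d(x, mu) = √(1) ≈ 1


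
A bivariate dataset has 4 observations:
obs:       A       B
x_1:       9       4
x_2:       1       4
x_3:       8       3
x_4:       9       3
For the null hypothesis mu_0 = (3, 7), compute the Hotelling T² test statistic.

Step 1 — sample mean vector:
  mean(A) = (9 + 1 + 8 + 9) / 4 = 27/4 = 6.75
  mean(B) = (4 + 4 + 3 + 3) / 4 = 14/4 = 3.5
  x̄ = (6.75, 3.5),  deviation x̄ - mu_0 = (6.75, 3.5) - (3, 7) = (3.75, -3.5).

Step 2 — sample covariance matrix, S[i,j] = (1/(n-1)) · Σ_k (x_{k,i} - mean_i) · (x_{k,j} - mean_j), divisor n-1 = 3:
  S[A,A] = ((2.25)·(2.25) + (-5.75)·(-5.75) + (1.25)·(1.25) + (2.25)·(2.25)) / 3 = 44.75/3 = 14.9167
  S[A,B] = ((2.25)·(0.5) + (-5.75)·(0.5) + (1.25)·(-0.5) + (2.25)·(-0.5)) / 3 = -3.5/3 = -1.1667
  S[B,B] = ((0.5)·(0.5) + (0.5)·(0.5) + (-0.5)·(-0.5) + (-0.5)·(-0.5)) / 3 = 1/3 = 0.3333
  S = [[14.9167, -1.1667],
 [-1.1667, 0.3333]].

Step 3 — invert S. det(S) = 14.9167·0.3333 - (-1.1667)² = 3.6111.
  S^{-1} = (1/det) · [[d, -b], [-b, a]] = [[0.0923, 0.3231],
 [0.3231, 4.1308]].

Step 4 — quadratic form (x̄ - mu_0)^T · S^{-1} · (x̄ - mu_0):
  S^{-1} · (x̄ - mu_0) = (-0.7846, -13.2462),
  (x̄ - mu_0)^T · [...] = (3.75)·(-0.7846) + (-3.5)·(-13.2462) = 43.4192.

Step 5 — scale by n: T² = 4 · 43.4192 = 173.6769.

T² ≈ 173.6769


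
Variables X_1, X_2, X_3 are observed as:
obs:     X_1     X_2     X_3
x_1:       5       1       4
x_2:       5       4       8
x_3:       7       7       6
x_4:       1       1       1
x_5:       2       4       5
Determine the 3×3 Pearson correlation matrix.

Step 1 — column means:
  mean(X_1) = (5 + 5 + 7 + 1 + 2) / 5 = 20/5 = 4
  mean(X_2) = (1 + 4 + 7 + 1 + 4) / 5 = 17/5 = 3.4
  mean(X_3) = (4 + 8 + 6 + 1 + 5) / 5 = 24/5 = 4.8

Step 2 — sample variances and covariances s[i,j] = (1/(n-1)) · Σ_k (x_{k,i} - mean_i) · (x_{k,j} - mean_j), with n-1 = 4:
  s[X_1,X_1] = ((1)·(1) + (1)·(1) + (3)·(3) + (-3)·(-3) + (-2)·(-2)) / 4 = 24/4 = 6
  s[X_1,X_2] = ((1)·(-2.4) + (1)·(0.6) + (3)·(3.6) + (-3)·(-2.4) + (-2)·(0.6)) / 4 = 15/4 = 3.75
  s[X_1,X_3] = ((1)·(-0.8) + (1)·(3.2) + (3)·(1.2) + (-3)·(-3.8) + (-2)·(0.2)) / 4 = 17/4 = 4.25
  s[X_2,X_2] = ((-2.4)·(-2.4) + (0.6)·(0.6) + (3.6)·(3.6) + (-2.4)·(-2.4) + (0.6)·(0.6)) / 4 = 25.2/4 = 6.3
  s[X_2,X_3] = ((-2.4)·(-0.8) + (0.6)·(3.2) + (3.6)·(1.2) + (-2.4)·(-3.8) + (0.6)·(0.2)) / 4 = 17.4/4 = 4.35
  s[X_3,X_3] = ((-0.8)·(-0.8) + (3.2)·(3.2) + (1.2)·(1.2) + (-3.8)·(-3.8) + (0.2)·(0.2)) / 4 = 26.8/4 = 6.7
  Sample standard deviations s_i = √(s[i,i]):
  s(X_1) = √(6) = 2.4495
  s(X_2) = √(6.3) = 2.51
  s(X_3) = √(6.7) = 2.5884

Step 3 — r_{ij} = s_{ij} / (s_i · s_j):
  r[X_1,X_1] = 1 (diagonal).
  r[X_1,X_2] = 3.75 / (2.4495 · 2.51) = 3.75 / 6.1482 = 0.6099
  r[X_1,X_3] = 4.25 / (2.4495 · 2.5884) = 4.25 / 6.3403 = 0.6703
  r[X_2,X_2] = 1 (diagonal).
  r[X_2,X_3] = 4.35 / (2.51 · 2.5884) = 4.35 / 6.4969 = 0.6695
  r[X_3,X_3] = 1 (diagonal).

R is symmetric with unit diagonal. Assembling:

R = [[1, 0.6099, 0.6703],
 [0.6099, 1, 0.6695],
 [0.6703, 0.6695, 1]]


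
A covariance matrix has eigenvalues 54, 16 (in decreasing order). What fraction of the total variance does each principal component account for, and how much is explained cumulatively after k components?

Step 1 — total variance = trace(Sigma) = Σ λ_i = 54 + 16 = 70.

Step 2 — fraction explained by component i = λ_i / Σ λ:
  PC1: 54/70 = 0.7714
  PC2: 16/70 = 0.2286

Step 3 — cumulative fraction after k components = (λ_1 + ... + λ_k) / Σ λ:
  k = 1: 54/70 = 0.7714
  k = 2: (54 + 16)/70 = 70/70 = 1

Summary (fraction, with percent):

explained: PC1 0.7714 (77.14%), PC2 0.2286 (22.86%);  cumulative: 0.7714, 1


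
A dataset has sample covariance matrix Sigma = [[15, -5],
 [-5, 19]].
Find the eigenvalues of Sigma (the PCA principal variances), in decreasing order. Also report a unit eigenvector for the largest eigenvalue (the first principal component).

Step 1 — characteristic polynomial of 2×2 Sigma:
  det(Sigma - λI) = λ² - trace · λ + det = 0.
  trace = 15 + 19 = 34, det = 15·19 - (-5)² = 260.
Step 2 — discriminant:
  Δ = trace² - 4·det = 1156 - 1040 = 116.
Step 3 — eigenvalues:
  λ = (trace ± √Δ)/2 = (34 ± 10.7703)/2,
  λ_1 = 22.3852,  λ_2 = 11.6148.

Step 4 — unit eigenvector for λ_1: solve (Sigma - λ_1 I)v = 0. First row:
  (15 - 22.3852)·v_x + (-5)·v_y = 0, i.e. (-7.3852)·v_x + (-5)·v_y = 0,
  so v ∝ (b, λ_1 - a) = (-5, 7.3852); multiply by -1 so the first entry is positive: u = (5, -7.3852).
  ||u|| = √((5)² + (-7.3852)²) = √(79.5407) ≈ 8.9186,
  v_1 = u/||u|| ≈ (0.5606, -0.8281) (||v_1|| = 1).

λ_1 = 22.3852,  λ_2 = 11.6148;  v_1 ≈ (0.5606, -0.8281)


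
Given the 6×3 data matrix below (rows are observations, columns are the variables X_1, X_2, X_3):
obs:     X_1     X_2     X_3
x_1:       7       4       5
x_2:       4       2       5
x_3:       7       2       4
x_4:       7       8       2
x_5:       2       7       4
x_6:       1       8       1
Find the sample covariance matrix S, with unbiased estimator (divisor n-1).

Step 1 — column means:
  mean(X_1) = (7 + 4 + 7 + 7 + 2 + 1) / 6 = 28/6 = 4.6667
  mean(X_2) = (4 + 2 + 2 + 8 + 7 + 8) / 6 = 31/6 = 5.1667
  mean(X_3) = (5 + 5 + 4 + 2 + 4 + 1) / 6 = 21/6 = 3.5

Step 2 — sample covariance S[i,j] = (1/(n-1)) · Σ_k (x_{k,i} - mean_i) · (x_{k,j} - mean_j), with n-1 = 5.
  S[X_1,X_1] = ((2.3333)·(2.3333) + (-0.6667)·(-0.6667) + (2.3333)·(2.3333) + (2.3333)·(2.3333) + (-2.6667)·(-2.6667) + (-3.6667)·(-3.6667)) / 5 = 37.3333/5 = 7.4667
  S[X_1,X_2] = ((2.3333)·(-1.1667) + (-0.6667)·(-3.1667) + (2.3333)·(-3.1667) + (2.3333)·(2.8333) + (-2.6667)·(1.8333) + (-3.6667)·(2.8333)) / 5 = -16.6667/5 = -3.3333
  S[X_1,X_3] = ((2.3333)·(1.5) + (-0.6667)·(1.5) + (2.3333)·(0.5) + (2.3333)·(-1.5) + (-2.6667)·(0.5) + (-3.6667)·(-2.5)) / 5 = 8/5 = 1.6
  S[X_2,X_2] = ((-1.1667)·(-1.1667) + (-3.1667)·(-3.1667) + (-3.1667)·(-3.1667) + (2.8333)·(2.8333) + (1.8333)·(1.8333) + (2.8333)·(2.8333)) / 5 = 40.8333/5 = 8.1667
  S[X_2,X_3] = ((-1.1667)·(1.5) + (-3.1667)·(1.5) + (-3.1667)·(0.5) + (2.8333)·(-1.5) + (1.8333)·(0.5) + (2.8333)·(-2.5)) / 5 = -18.5/5 = -3.7
  S[X_3,X_3] = ((1.5)·(1.5) + (1.5)·(1.5) + (0.5)·(0.5) + (-1.5)·(-1.5) + (0.5)·(0.5) + (-2.5)·(-2.5)) / 5 = 13.5/5 = 2.7

S is symmetric (S[j,i] = S[i,j]). Assembling:

S = [[7.4667, -3.3333, 1.6],
 [-3.3333, 8.1667, -3.7],
 [1.6, -3.7, 2.7]]


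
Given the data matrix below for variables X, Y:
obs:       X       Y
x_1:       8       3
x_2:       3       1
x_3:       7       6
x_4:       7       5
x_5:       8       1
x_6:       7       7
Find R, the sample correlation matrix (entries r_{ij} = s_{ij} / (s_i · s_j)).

Step 1 — column means:
  mean(X) = (8 + 3 + 7 + 7 + 8 + 7) / 6 = 40/6 = 6.6667
  mean(Y) = (3 + 1 + 6 + 5 + 1 + 7) / 6 = 23/6 = 3.8333

Step 2 — sample variances and covariances s[i,j] = (1/(n-1)) · Σ_k (x_{k,i} - mean_i) · (x_{k,j} - mean_j), with n-1 = 5:
  s[X,X] = ((1.3333)·(1.3333) + (-3.6667)·(-3.6667) + (0.3333)·(0.3333) + (0.3333)·(0.3333) + (1.3333)·(1.3333) + (0.3333)·(0.3333)) / 5 = 17.3333/5 = 3.4667
  s[X,Y] = ((1.3333)·(-0.8333) + (-3.6667)·(-2.8333) + (0.3333)·(2.1667) + (0.3333)·(1.1667) + (1.3333)·(-2.8333) + (0.3333)·(3.1667)) / 5 = 7.6667/5 = 1.5333
  s[Y,Y] = ((-0.8333)·(-0.8333) + (-2.8333)·(-2.8333) + (2.1667)·(2.1667) + (1.1667)·(1.1667) + (-2.8333)·(-2.8333) + (3.1667)·(3.1667)) / 5 = 32.8333/5 = 6.5667
  Sample standard deviations s_i = √(s[i,i]):
  s(X) = √(3.4667) = 1.8619
  s(Y) = √(6.5667) = 2.5626

Step 3 — r_{ij} = s_{ij} / (s_i · s_j):
  r[X,X] = 1 (diagonal).
  r[X,Y] = 1.5333 / (1.8619 · 2.5626) = 1.5333 / 4.7712 = 0.3214
  r[Y,Y] = 1 (diagonal).

R is symmetric with unit diagonal. Assembling:

R = [[1, 0.3214],
 [0.3214, 1]]


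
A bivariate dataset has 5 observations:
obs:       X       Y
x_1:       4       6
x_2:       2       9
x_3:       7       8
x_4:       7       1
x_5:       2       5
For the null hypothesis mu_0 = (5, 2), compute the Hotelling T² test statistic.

Step 1 — sample mean vector:
  mean(X) = (4 + 2 + 7 + 7 + 2) / 5 = 22/5 = 4.4
  mean(Y) = (6 + 9 + 8 + 1 + 5) / 5 = 29/5 = 5.8
  x̄ = (4.4, 5.8),  deviation x̄ - mu_0 = (4.4, 5.8) - (5, 2) = (-0.6, 3.8).

Step 2 — sample covariance matrix, S[i,j] = (1/(n-1)) · Σ_k (x_{k,i} - mean_i) · (x_{k,j} - mean_j), divisor n-1 = 4:
  S[X,X] = ((-0.4)·(-0.4) + (-2.4)·(-2.4) + (2.6)·(2.6) + (2.6)·(2.6) + (-2.4)·(-2.4)) / 4 = 25.2/4 = 6.3
  S[X,Y] = ((-0.4)·(0.2) + (-2.4)·(3.2) + (2.6)·(2.2) + (2.6)·(-4.8) + (-2.4)·(-0.8)) / 4 = -12.6/4 = -3.15
  S[Y,Y] = ((0.2)·(0.2) + (3.2)·(3.2) + (2.2)·(2.2) + (-4.8)·(-4.8) + (-0.8)·(-0.8)) / 4 = 38.8/4 = 9.7
  S = [[6.3, -3.15],
 [-3.15, 9.7]].

Step 3 — invert S. det(S) = 6.3·9.7 - (-3.15)² = 51.1875.
  S^{-1} = (1/det) · [[d, -b], [-b, a]] = [[0.1895, 0.0615],
 [0.0615, 0.1231]].

Step 4 — quadratic form (x̄ - mu_0)^T · S^{-1} · (x̄ - mu_0):
  S^{-1} · (x̄ - mu_0) = (0.1201, 0.4308),
  (x̄ - mu_0)^T · [...] = (-0.6)·(0.1201) + (3.8)·(0.4308) = 1.5648.

Step 5 — scale by n: T² = 5 · 1.5648 = 7.8242.

T² ≈ 7.8242
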